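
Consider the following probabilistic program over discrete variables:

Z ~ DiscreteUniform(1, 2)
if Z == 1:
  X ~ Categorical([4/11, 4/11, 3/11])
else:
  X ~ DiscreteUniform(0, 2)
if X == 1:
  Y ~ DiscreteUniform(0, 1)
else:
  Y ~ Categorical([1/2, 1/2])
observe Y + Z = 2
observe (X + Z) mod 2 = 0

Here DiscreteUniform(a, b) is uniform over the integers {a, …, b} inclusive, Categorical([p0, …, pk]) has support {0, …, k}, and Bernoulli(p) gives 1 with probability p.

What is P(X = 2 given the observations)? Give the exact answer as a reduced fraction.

P(X = 2 | obs) = 11/34

Enumerate traces; 3 have nonzero weight after conditioning:
  (Z=1, X=1, Y=1) weight 1/11
  (Z=2, X=0, Y=0) weight 1/12
  (Z=2, X=2, Y=0) weight 1/12
Group by X:
  weight(X=0) = 1/12
  weight(X=1) = 1/11
  weight(X=2) = 1/12
Total weight = 1/12 + 1/11 + 1/12 = 17/66
P(X=0 | obs) = 1/12 / 17/66 = 11/34
P(X=1 | obs) = 1/11 / 17/66 = 6/17
P(X=2 | obs) = 1/12 / 17/66 = 11/34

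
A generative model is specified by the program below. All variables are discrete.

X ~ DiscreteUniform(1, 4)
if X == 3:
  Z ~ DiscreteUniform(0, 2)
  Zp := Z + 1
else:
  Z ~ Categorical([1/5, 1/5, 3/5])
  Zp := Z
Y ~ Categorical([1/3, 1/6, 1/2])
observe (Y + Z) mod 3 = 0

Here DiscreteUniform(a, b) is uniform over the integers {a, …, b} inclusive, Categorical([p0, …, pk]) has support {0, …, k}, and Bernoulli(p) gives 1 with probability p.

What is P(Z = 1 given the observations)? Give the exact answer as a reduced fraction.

P(Z = 1 | obs) = 7/17

Enumerate traces; 12 have nonzero weight after conditioning:
  (X=1, Z=0, Y=0) weight 1/60
  (X=1, Z=1, Y=2) weight 1/40
  (X=1, Z=2, Y=1) weight 1/40
  (X=2, Z=0, Y=0) weight 1/60
  (X=2, Z=1, Y=2) weight 1/40
  (X=2, Z=2, Y=1) weight 1/40
  (X=3, Z=0, Y=0) weight 1/36
  (X=3, Z=1, Y=2) weight 1/24
  … 4 more
Group by Z:
  weight(Z=0) = 7/90
  weight(Z=1) = 7/60
  weight(Z=2) = 4/45
Total weight = 7/90 + 7/60 + 4/45 = 17/60
P(Z=0 | obs) = 7/90 / 17/60 = 14/51
P(Z=1 | obs) = 7/60 / 17/60 = 7/17
P(Z=2 | obs) = 4/45 / 17/60 = 16/51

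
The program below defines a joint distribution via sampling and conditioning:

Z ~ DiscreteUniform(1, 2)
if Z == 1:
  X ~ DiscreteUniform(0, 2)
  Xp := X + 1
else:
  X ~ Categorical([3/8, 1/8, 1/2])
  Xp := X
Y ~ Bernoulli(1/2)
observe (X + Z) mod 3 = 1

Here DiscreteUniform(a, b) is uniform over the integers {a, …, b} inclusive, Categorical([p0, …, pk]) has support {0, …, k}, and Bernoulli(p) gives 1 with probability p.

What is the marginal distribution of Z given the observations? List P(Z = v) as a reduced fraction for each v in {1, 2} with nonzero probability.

P(Z=1) = 2/5, P(Z=2) = 3/5

Enumerate traces; 4 have nonzero weight after conditioning:
  (Z=1, X=0, Y=0) weight 1/12
  (Z=1, X=0, Y=1) weight 1/12
  (Z=2, X=2, Y=0) weight 1/8
  (Z=2, X=2, Y=1) weight 1/8
Group by Z:
  weight(Z=1) = 1/6
  weight(Z=2) = 1/4
Total weight = 1/6 + 1/4 = 5/12
P(Z=1 | obs) = 1/6 / 5/12 = 2/5
P(Z=2 | obs) = 1/4 / 5/12 = 3/5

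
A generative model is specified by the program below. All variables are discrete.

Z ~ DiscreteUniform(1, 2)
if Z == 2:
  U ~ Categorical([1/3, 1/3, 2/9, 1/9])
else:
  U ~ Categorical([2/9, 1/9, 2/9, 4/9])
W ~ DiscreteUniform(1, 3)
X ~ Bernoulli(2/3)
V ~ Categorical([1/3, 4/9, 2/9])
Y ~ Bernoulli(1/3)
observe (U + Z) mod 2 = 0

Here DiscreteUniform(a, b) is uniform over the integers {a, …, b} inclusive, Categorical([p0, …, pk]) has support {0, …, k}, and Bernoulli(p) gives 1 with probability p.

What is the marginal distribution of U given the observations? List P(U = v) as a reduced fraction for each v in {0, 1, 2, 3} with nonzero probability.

P(U=0) = 3/10, P(U=1) = 1/10, P(U=2) = 1/5, P(U=3) = 2/5

Enumerate traces; 144 have nonzero weight after conditioning:
  (Z=1, U=1, W=1, X=0, V=0, Y=0) weight 1/729
  (Z=1, U=1, W=1, X=0, V=0, Y=1) weight 1/1458
  (Z=1, U=1, W=1, X=0, V=1, Y=0) weight 4/2187
  (Z=1, U=1, W=1, X=0, V=1, Y=1) weight 2/2187
  (Z=1, U=1, W=1, X=0, V=2, Y=0) weight 2/2187
  (Z=1, U=1, W=1, X=0, V=2, Y=1) weight 1/2187
  (Z=1, U=1, W=1, X=1, V=0, Y=0) weight 2/729
  (Z=1, U=1, W=1, X=1, V=0, Y=1) weight 1/729
  (Z=1, U=3, W=1, X=0, V=0, Y=0) weight 4/729
  (Z=2, U=0, W=1, X=0, V=0, Y=0) weight 1/243
  … 134 more
Group by U:
  weight(U=0) = 1/6
  weight(U=1) = 1/18
  weight(U=2) = 1/9
  weight(U=3) = 2/9
Total weight = 1/6 + 1/18 + 1/9 + 2/9 = 5/9
P(U=0 | obs) = 1/6 / 5/9 = 3/10
P(U=1 | obs) = 1/18 / 5/9 = 1/10
P(U=2 | obs) = 1/9 / 5/9 = 1/5
P(U=3 | obs) = 2/9 / 5/9 = 2/5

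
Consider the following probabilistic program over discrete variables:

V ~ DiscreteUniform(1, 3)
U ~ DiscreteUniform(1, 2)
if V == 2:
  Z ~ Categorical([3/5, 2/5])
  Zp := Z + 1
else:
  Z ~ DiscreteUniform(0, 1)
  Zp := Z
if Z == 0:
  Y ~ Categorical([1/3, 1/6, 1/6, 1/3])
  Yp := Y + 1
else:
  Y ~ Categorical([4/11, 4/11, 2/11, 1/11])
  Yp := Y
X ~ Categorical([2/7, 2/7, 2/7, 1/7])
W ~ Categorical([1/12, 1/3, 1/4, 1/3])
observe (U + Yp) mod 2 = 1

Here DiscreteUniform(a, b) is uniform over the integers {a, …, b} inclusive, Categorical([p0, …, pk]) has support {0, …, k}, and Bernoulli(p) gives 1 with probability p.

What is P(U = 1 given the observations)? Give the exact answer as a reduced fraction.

P(U = 1 | obs) = 86/165

Enumerate traces; 384 have nonzero weight after conditioning:
  (V=1, U=1, Z=0, Y=1, X=0, W=0) weight 1/3024
  (V=1, U=1, Z=0, Y=1, X=0, W=1) weight 1/756
  (V=1, U=1, Z=0, Y=1, X=0, W=2) weight 1/1008
  (V=1, U=1, Z=0, Y=1, X=0, W=3) weight 1/756
  (V=1, U=1, Z=0, Y=1, X=1, W=0) weight 1/3024
  (V=1, U=1, Z=0, Y=1, X=1, W=1) weight 1/756
  (V=1, U=1, Z=0, Y=1, X=1, W=2) weight 1/1008
  (V=1, U=1, Z=0, Y=1, X=1, W=3) weight 1/756
  (V=1, U=2, Z=0, Y=0, X=0, W=0) weight 1/1512
  … 375 more
Group by U:
  weight(U=1) = 43/165
  weight(U=2) = 79/330
Total weight = 43/165 + 79/330 = 1/2
P(U=1 | obs) = 43/165 / 1/2 = 86/165
P(U=2 | obs) = 79/330 / 1/2 = 79/165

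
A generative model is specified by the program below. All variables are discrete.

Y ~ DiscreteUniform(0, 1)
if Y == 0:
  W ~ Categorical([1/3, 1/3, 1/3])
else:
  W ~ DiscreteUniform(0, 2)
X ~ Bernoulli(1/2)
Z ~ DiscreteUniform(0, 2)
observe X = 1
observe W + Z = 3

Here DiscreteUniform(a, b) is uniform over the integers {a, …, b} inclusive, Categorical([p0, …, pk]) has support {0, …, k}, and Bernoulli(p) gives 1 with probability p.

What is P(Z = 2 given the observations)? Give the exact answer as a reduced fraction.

Enumerate traces; 4 have nonzero weight after conditioning:
  (Y=0, W=1, X=1, Z=2) weight 1/36
  (Y=0, W=2, X=1, Z=1) weight 1/36
  (Y=1, W=1, X=1, Z=2) weight 1/36
  (Y=1, W=2, X=1, Z=1) weight 1/36
Group by Z:
  weight(Z=1) = 1/18
  weight(Z=2) = 1/18
Total weight = 1/18 + 1/18 = 1/9
P(Z=1 | obs) = 1/18 / 1/9 = 1/2
P(Z=2 | obs) = 1/18 / 1/9 = 1/2

P(Z = 2 | obs) = 1/2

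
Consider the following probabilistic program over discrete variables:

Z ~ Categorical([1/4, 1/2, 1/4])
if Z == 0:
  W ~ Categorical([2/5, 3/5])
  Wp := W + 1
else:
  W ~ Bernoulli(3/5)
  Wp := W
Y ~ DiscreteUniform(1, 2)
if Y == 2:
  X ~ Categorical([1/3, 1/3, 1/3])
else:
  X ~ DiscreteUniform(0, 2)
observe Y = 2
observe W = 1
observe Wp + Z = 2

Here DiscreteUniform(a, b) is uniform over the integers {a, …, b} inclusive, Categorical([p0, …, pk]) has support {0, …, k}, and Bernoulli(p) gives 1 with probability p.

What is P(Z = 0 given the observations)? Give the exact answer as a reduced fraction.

Enumerate traces; 6 have nonzero weight after conditioning:
  (Z=0, W=1, Y=2, X=0) weight 1/40
  (Z=0, W=1, Y=2, X=1) weight 1/40
  (Z=0, W=1, Y=2, X=2) weight 1/40
  (Z=1, W=1, Y=2, X=0) weight 1/20
  (Z=1, W=1, Y=2, X=1) weight 1/20
  (Z=1, W=1, Y=2, X=2) weight 1/20
Group by Z:
  weight(Z=0) = 3/40
  weight(Z=1) = 3/20
Total weight = 3/40 + 3/20 = 9/40
P(Z=0 | obs) = 3/40 / 9/40 = 1/3
P(Z=1 | obs) = 3/20 / 9/40 = 2/3

P(Z = 0 | obs) = 1/3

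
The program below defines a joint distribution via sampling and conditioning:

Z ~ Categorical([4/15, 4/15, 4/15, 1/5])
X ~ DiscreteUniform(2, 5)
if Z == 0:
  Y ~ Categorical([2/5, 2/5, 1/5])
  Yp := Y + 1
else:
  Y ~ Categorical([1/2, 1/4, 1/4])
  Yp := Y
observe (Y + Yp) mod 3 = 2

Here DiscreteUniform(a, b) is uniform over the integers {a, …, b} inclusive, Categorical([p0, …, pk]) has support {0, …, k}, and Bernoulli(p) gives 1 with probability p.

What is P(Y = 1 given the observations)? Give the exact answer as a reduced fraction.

Enumerate traces; 16 have nonzero weight after conditioning:
  (Z=0, X=2, Y=2) weight 1/75
  (Z=0, X=3, Y=2) weight 1/75
  (Z=0, X=4, Y=2) weight 1/75
  (Z=0, X=5, Y=2) weight 1/75
  (Z=1, X=2, Y=1) weight 1/60
  (Z=1, X=3, Y=1) weight 1/60
  (Z=1, X=4, Y=1) weight 1/60
  (Z=1, X=5, Y=1) weight 1/60
  … 8 more
Group by Y:
  weight(Y=1) = 11/60
  weight(Y=2) = 4/75
Total weight = 11/60 + 4/75 = 71/300
P(Y=1 | obs) = 11/60 / 71/300 = 55/71
P(Y=2 | obs) = 4/75 / 71/300 = 16/71

P(Y = 1 | obs) = 55/71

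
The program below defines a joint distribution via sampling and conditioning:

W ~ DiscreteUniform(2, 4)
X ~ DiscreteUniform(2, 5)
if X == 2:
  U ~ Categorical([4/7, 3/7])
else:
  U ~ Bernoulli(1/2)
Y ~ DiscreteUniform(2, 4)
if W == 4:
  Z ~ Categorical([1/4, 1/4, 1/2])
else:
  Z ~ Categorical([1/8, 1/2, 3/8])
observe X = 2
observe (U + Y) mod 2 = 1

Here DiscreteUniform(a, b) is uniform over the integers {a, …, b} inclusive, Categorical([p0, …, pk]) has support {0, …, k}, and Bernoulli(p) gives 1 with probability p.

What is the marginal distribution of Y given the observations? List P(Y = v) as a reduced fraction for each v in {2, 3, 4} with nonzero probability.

Enumerate traces; 27 have nonzero weight after conditioning:
  (W=2, X=2, U=0, Y=3, Z=0) weight 1/504
  (W=2, X=2, U=0, Y=3, Z=1) weight 1/126
  (W=2, X=2, U=0, Y=3, Z=2) weight 1/168
  (W=2, X=2, U=1, Y=2, Z=0) weight 1/672
  (W=2, X=2, U=1, Y=2, Z=1) weight 1/168
  (W=2, X=2, U=1, Y=2, Z=2) weight 1/224
  (W=2, X=2, U=1, Y=4, Z=0) weight 1/672
  (W=2, X=2, U=1, Y=4, Z=1) weight 1/168
  … 19 more
Group by Y:
  weight(Y=2) = 1/28
  weight(Y=3) = 1/21
  weight(Y=4) = 1/28
Total weight = 1/28 + 1/21 + 1/28 = 5/42
P(Y=2 | obs) = 1/28 / 5/42 = 3/10
P(Y=3 | obs) = 1/21 / 5/42 = 2/5
P(Y=4 | obs) = 1/28 / 5/42 = 3/10

P(Y=2) = 3/10, P(Y=3) = 2/5, P(Y=4) = 3/10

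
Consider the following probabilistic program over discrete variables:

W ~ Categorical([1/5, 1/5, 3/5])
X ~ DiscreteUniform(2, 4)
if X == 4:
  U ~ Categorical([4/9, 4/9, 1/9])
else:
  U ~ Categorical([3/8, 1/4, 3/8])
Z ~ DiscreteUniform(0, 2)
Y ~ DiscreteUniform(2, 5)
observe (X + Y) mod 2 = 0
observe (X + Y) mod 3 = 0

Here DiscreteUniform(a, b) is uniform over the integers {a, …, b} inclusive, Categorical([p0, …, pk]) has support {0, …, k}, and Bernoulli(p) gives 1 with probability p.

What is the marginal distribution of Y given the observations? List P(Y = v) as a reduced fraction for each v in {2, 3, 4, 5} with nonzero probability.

Enumerate traces; 81 have nonzero weight after conditioning:
  (W=0, X=2, U=0, Z=0, Y=4) weight 1/480
  (W=0, X=2, U=0, Z=1, Y=4) weight 1/480
  (W=0, X=2, U=0, Z=2, Y=4) weight 1/480
  (W=0, X=2, U=1, Z=0, Y=4) weight 1/720
  (W=0, X=2, U=1, Z=1, Y=4) weight 1/720
  (W=0, X=2, U=1, Z=2, Y=4) weight 1/720
  (W=0, X=2, U=2, Z=0, Y=4) weight 1/480
  (W=0, X=2, U=2, Z=1, Y=4) weight 1/480
  (W=0, X=3, U=0, Z=0, Y=3) weight 1/480
  (W=0, X=4, U=0, Z=0, Y=2) weight 1/405
  … 71 more
Group by Y:
  weight(Y=2) = 1/12
  weight(Y=3) = 1/12
  weight(Y=4) = 1/12
Total weight = 1/12 + 1/12 + 1/12 = 1/4
P(Y=2 | obs) = 1/12 / 1/4 = 1/3
P(Y=3 | obs) = 1/12 / 1/4 = 1/3
P(Y=4 | obs) = 1/12 / 1/4 = 1/3

P(Y=2) = 1/3, P(Y=3) = 1/3, P(Y=4) = 1/3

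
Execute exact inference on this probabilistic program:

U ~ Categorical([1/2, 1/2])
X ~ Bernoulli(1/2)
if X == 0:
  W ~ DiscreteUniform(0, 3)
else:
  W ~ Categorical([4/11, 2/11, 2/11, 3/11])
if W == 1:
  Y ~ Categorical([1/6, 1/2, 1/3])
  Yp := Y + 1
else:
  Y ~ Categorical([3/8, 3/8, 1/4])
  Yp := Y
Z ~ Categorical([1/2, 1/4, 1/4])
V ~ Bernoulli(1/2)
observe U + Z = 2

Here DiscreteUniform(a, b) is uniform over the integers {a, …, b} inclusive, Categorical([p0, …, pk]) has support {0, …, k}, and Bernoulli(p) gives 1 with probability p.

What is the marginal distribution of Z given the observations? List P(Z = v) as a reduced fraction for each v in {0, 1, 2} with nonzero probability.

P(Z=1) = 1/2, P(Z=2) = 1/2

Enumerate traces; 96 have nonzero weight after conditioning:
  (U=0, X=0, W=0, Y=0, Z=2, V=0) weight 3/1024
  (U=0, X=0, W=0, Y=0, Z=2, V=1) weight 3/1024
  (U=0, X=0, W=0, Y=1, Z=2, V=0) weight 3/1024
  (U=0, X=0, W=0, Y=1, Z=2, V=1) weight 3/1024
  (U=0, X=0, W=0, Y=2, Z=2, V=0) weight 1/512
  (U=0, X=0, W=0, Y=2, Z=2, V=1) weight 1/512
  (U=0, X=0, W=1, Y=0, Z=2, V=0) weight 1/768
  (U=0, X=0, W=1, Y=0, Z=2, V=1) weight 1/768
  (U=1, X=0, W=0, Y=0, Z=1, V=0) weight 3/1024
  … 87 more
Group by Z:
  weight(Z=1) = 1/8
  weight(Z=2) = 1/8
Total weight = 1/8 + 1/8 = 1/4
P(Z=1 | obs) = 1/8 / 1/4 = 1/2
P(Z=2 | obs) = 1/8 / 1/4 = 1/2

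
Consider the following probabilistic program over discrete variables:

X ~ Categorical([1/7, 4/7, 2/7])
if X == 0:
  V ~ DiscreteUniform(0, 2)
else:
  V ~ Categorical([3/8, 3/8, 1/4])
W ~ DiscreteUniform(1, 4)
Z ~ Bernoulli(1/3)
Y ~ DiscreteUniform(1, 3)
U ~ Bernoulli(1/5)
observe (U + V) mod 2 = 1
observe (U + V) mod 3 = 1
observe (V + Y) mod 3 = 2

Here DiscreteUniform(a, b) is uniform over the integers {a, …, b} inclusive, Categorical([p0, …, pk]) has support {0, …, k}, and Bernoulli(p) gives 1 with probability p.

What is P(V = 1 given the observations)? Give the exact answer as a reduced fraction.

Enumerate traces; 48 have nonzero weight after conditioning:
  (X=0, V=0, W=1, Z=0, Y=2, U=1) weight 1/1890
  (X=0, V=0, W=1, Z=1, Y=2, U=1) weight 1/3780
  (X=0, V=0, W=2, Z=0, Y=2, U=1) weight 1/1890
  (X=0, V=0, W=2, Z=1, Y=2, U=1) weight 1/3780
  (X=0, V=0, W=3, Z=0, Y=2, U=1) weight 1/1890
  (X=0, V=0, W=3, Z=1, Y=2, U=1) weight 1/3780
  (X=0, V=0, W=4, Z=0, Y=2, U=1) weight 1/1890
  (X=0, V=0, W=4, Z=1, Y=2, U=1) weight 1/3780
  (X=0, V=1, W=1, Z=0, Y=1, U=0) weight 2/945
  … 39 more
Group by V:
  weight(V=0) = 31/1260
  weight(V=1) = 31/315
Total weight = 31/1260 + 31/315 = 31/252
P(V=0 | obs) = 31/1260 / 31/252 = 1/5
P(V=1 | obs) = 31/315 / 31/252 = 4/5

P(V = 1 | obs) = 4/5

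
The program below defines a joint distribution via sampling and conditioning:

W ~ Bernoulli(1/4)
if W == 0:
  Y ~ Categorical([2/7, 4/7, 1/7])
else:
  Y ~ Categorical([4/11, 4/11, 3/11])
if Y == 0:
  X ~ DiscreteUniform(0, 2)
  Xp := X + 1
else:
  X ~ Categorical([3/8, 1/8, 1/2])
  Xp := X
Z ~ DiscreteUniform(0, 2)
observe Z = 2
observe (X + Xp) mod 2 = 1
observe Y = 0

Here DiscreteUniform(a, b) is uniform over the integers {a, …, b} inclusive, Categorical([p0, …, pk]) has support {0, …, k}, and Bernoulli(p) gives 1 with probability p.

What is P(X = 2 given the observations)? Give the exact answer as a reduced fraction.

P(X = 2 | obs) = 1/3

Enumerate traces; 6 have nonzero weight after conditioning:
  (W=0, Y=0, X=0, Z=2) weight 1/42
  (W=0, Y=0, X=1, Z=2) weight 1/42
  (W=0, Y=0, X=2, Z=2) weight 1/42
  (W=1, Y=0, X=0, Z=2) weight 1/99
  (W=1, Y=0, X=1, Z=2) weight 1/99
  (W=1, Y=0, X=2, Z=2) weight 1/99
Group by X:
  weight(X=0) = 47/1386
  weight(X=1) = 47/1386
  weight(X=2) = 47/1386
Total weight = 47/1386 + 47/1386 + 47/1386 = 47/462
P(X=0 | obs) = 47/1386 / 47/462 = 1/3
P(X=1 | obs) = 47/1386 / 47/462 = 1/3
P(X=2 | obs) = 47/1386 / 47/462 = 1/3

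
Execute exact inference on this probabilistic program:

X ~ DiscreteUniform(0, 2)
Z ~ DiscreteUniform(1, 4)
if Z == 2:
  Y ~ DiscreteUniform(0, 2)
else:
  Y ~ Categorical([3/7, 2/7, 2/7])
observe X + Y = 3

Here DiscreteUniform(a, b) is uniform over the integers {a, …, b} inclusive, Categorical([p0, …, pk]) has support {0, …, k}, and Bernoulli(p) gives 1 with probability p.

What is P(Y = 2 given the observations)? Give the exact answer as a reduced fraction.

Enumerate traces; 8 have nonzero weight after conditioning:
  (X=1, Z=1, Y=2) weight 1/42
  (X=1, Z=2, Y=2) weight 1/36
  (X=1, Z=3, Y=2) weight 1/42
  (X=1, Z=4, Y=2) weight 1/42
  (X=2, Z=1, Y=1) weight 1/42
  (X=2, Z=2, Y=1) weight 1/36
  (X=2, Z=3, Y=1) weight 1/42
  (X=2, Z=4, Y=1) weight 1/42
Group by Y:
  weight(Y=1) = 25/252
  weight(Y=2) = 25/252
Total weight = 25/252 + 25/252 = 25/126
P(Y=1 | obs) = 25/252 / 25/126 = 1/2
P(Y=2 | obs) = 25/252 / 25/126 = 1/2

P(Y = 2 | obs) = 1/2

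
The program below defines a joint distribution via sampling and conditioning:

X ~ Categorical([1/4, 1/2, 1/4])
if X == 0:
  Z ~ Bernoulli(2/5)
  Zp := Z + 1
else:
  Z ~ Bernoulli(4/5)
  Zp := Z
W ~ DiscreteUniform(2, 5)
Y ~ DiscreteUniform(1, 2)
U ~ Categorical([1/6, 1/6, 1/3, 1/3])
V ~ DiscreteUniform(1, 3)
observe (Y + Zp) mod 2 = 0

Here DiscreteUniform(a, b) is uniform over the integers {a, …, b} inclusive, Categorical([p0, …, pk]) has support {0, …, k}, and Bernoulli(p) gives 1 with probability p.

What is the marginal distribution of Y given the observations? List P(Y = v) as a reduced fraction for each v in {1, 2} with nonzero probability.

P(Y=1) = 3/4, P(Y=2) = 1/4

Enumerate traces; 288 have nonzero weight after conditioning:
  (X=0, Z=0, W=2, Y=1, U=0, V=1) weight 1/960
  (X=0, Z=0, W=2, Y=1, U=0, V=2) weight 1/960
  (X=0, Z=0, W=2, Y=1, U=0, V=3) weight 1/960
  (X=0, Z=0, W=2, Y=1, U=1, V=1) weight 1/960
  (X=0, Z=0, W=2, Y=1, U=1, V=2) weight 1/960
  (X=0, Z=0, W=2, Y=1, U=1, V=3) weight 1/960
  (X=0, Z=0, W=2, Y=1, U=2, V=1) weight 1/480
  (X=0, Z=0, W=2, Y=1, U=2, V=2) weight 1/480
  (X=0, Z=1, W=2, Y=2, U=0, V=1) weight 1/1440
  … 279 more
Group by Y:
  weight(Y=1) = 3/8
  weight(Y=2) = 1/8
Total weight = 3/8 + 1/8 = 1/2
P(Y=1 | obs) = 3/8 / 1/2 = 3/4
P(Y=2 | obs) = 1/8 / 1/2 = 1/4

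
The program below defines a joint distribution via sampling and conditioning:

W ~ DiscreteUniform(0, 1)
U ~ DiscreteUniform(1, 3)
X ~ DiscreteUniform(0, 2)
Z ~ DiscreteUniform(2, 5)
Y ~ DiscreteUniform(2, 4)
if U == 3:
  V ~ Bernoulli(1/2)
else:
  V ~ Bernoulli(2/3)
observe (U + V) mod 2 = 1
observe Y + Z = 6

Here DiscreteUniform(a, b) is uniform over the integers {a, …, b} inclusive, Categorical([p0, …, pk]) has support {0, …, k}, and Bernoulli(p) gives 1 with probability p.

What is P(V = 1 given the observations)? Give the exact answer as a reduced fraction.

Enumerate traces; 54 have nonzero weight after conditioning:
  (W=0, U=1, X=0, Z=2, Y=4, V=0) weight 1/648
  (W=0, U=1, X=0, Z=3, Y=3, V=0) weight 1/648
  (W=0, U=1, X=0, Z=4, Y=2, V=0) weight 1/648
  (W=0, U=1, X=1, Z=2, Y=4, V=0) weight 1/648
  (W=0, U=1, X=1, Z=3, Y=3, V=0) weight 1/648
  (W=0, U=1, X=1, Z=4, Y=2, V=0) weight 1/648
  (W=0, U=1, X=2, Z=2, Y=4, V=0) weight 1/648
  (W=0, U=1, X=2, Z=3, Y=3, V=0) weight 1/648
  (W=0, U=2, X=0, Z=2, Y=4, V=1) weight 1/324
  … 45 more
Group by V:
  weight(V=0) = 5/72
  weight(V=1) = 1/18
Total weight = 5/72 + 1/18 = 1/8
P(V=0 | obs) = 5/72 / 1/8 = 5/9
P(V=1 | obs) = 1/18 / 1/8 = 4/9

P(V = 1 | obs) = 4/9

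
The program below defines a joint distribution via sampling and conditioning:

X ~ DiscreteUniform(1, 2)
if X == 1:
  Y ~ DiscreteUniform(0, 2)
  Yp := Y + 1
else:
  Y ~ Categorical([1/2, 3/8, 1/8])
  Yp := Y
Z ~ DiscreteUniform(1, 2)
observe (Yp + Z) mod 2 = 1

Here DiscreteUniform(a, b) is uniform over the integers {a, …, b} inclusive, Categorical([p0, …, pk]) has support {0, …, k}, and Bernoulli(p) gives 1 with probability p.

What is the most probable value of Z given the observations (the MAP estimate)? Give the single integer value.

Enumerate traces; 6 have nonzero weight after conditioning:
  (X=1, Y=0, Z=2) weight 1/12
  (X=1, Y=1, Z=1) weight 1/12
  (X=1, Y=2, Z=2) weight 1/12
  (X=2, Y=0, Z=1) weight 1/8
  (X=2, Y=1, Z=2) weight 3/32
  (X=2, Y=2, Z=1) weight 1/32
Group by Z:
  weight(Z=1) = 23/96
  weight(Z=2) = 25/96
Total weight = 23/96 + 25/96 = 1/2
P(Z=1 | obs) = 23/96 / 1/2 = 23/48
P(Z=2 | obs) = 25/96 / 1/2 = 25/48
argmax = 2

argmax_v P(Z = v | obs) = 2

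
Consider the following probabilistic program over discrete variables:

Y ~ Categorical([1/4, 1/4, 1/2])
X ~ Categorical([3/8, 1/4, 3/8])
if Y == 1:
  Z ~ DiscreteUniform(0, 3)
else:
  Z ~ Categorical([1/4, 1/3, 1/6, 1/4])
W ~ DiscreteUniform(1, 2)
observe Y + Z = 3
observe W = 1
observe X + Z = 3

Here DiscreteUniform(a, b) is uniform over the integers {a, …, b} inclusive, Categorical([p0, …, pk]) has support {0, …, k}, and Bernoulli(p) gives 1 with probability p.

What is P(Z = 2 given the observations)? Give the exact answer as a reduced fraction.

Enumerate traces; 3 have nonzero weight after conditioning:
  (Y=0, X=0, Z=3, W=1) weight 3/256
  (Y=1, X=1, Z=2, W=1) weight 1/128
  (Y=2, X=2, Z=1, W=1) weight 1/32
Group by Z:
  weight(Z=1) = 1/32
  weight(Z=2) = 1/128
  weight(Z=3) = 3/256
Total weight = 1/32 + 1/128 + 3/256 = 13/256
P(Z=1 | obs) = 1/32 / 13/256 = 8/13
P(Z=2 | obs) = 1/128 / 13/256 = 2/13
P(Z=3 | obs) = 3/256 / 13/256 = 3/13

P(Z = 2 | obs) = 2/13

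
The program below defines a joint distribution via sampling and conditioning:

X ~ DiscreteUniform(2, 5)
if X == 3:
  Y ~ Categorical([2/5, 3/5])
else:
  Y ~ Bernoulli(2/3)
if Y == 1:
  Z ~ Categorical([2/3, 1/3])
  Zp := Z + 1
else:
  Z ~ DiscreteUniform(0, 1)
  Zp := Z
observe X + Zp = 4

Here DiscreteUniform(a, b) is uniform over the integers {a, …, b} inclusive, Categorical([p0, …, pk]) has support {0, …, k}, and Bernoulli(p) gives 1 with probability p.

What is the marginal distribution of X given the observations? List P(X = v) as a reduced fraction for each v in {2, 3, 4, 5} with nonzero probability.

P(X=2) = 20/89, P(X=3) = 54/89, P(X=4) = 15/89

Enumerate traces; 4 have nonzero weight after conditioning:
  (X=2, Y=1, Z=1) weight 1/18
  (X=3, Y=0, Z=1) weight 1/20
  (X=3, Y=1, Z=0) weight 1/10
  (X=4, Y=0, Z=0) weight 1/24
Group by X:
  weight(X=2) = 1/18
  weight(X=3) = 3/20
  weight(X=4) = 1/24
Total weight = 1/18 + 3/20 + 1/24 = 89/360
P(X=2 | obs) = 1/18 / 89/360 = 20/89
P(X=3 | obs) = 3/20 / 89/360 = 54/89
P(X=4 | obs) = 1/24 / 89/360 = 15/89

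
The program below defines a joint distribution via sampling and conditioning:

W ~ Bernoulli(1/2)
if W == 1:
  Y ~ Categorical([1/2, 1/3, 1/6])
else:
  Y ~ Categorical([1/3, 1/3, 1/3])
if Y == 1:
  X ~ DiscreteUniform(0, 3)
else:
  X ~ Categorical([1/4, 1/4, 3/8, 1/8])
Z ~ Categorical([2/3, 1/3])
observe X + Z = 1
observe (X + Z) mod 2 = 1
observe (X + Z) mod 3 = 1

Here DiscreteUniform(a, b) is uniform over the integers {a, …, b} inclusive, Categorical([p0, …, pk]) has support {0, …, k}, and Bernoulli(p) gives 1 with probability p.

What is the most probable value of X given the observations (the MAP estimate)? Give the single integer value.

Enumerate traces; 12 have nonzero weight after conditioning:
  (W=0, Y=0, X=0, Z=1) weight 1/72
  (W=0, Y=0, X=1, Z=0) weight 1/36
  (W=0, Y=1, X=0, Z=1) weight 1/72
  (W=0, Y=1, X=1, Z=0) weight 1/36
  (W=0, Y=2, X=0, Z=1) weight 1/72
  (W=0, Y=2, X=1, Z=0) weight 1/36
  (W=1, Y=0, X=0, Z=1) weight 1/48
  (W=1, Y=0, X=1, Z=0) weight 1/24
  … 4 more
Group by X:
  weight(X=0) = 1/12
  weight(X=1) = 1/6
Total weight = 1/12 + 1/6 = 1/4
P(X=0 | obs) = 1/12 / 1/4 = 1/3
P(X=1 | obs) = 1/6 / 1/4 = 2/3
argmax = 1

argmax_v P(X = v | obs) = 1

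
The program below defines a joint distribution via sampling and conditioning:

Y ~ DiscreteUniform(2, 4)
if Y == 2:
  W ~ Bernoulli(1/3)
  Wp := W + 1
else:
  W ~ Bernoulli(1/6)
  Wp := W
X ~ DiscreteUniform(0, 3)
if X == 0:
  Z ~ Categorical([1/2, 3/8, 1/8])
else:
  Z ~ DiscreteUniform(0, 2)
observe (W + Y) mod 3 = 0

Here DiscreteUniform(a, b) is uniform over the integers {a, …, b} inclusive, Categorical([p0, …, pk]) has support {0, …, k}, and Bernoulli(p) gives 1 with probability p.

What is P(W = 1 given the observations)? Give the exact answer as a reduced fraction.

Enumerate traces; 24 have nonzero weight after conditioning:
  (Y=2, W=1, X=0, Z=0) weight 1/72
  (Y=2, W=1, X=0, Z=1) weight 1/96
  (Y=2, W=1, X=0, Z=2) weight 1/288
  (Y=2, W=1, X=1, Z=0) weight 1/108
  (Y=2, W=1, X=1, Z=1) weight 1/108
  (Y=2, W=1, X=1, Z=2) weight 1/108
  (Y=2, W=1, X=2, Z=0) weight 1/108
  (Y=2, W=1, X=2, Z=1) weight 1/108
  (Y=3, W=0, X=0, Z=0) weight 5/144
  … 15 more
Group by W:
  weight(W=0) = 5/18
  weight(W=1) = 1/9
Total weight = 5/18 + 1/9 = 7/18
P(W=0 | obs) = 5/18 / 7/18 = 5/7
P(W=1 | obs) = 1/9 / 7/18 = 2/7

P(W = 1 | obs) = 2/7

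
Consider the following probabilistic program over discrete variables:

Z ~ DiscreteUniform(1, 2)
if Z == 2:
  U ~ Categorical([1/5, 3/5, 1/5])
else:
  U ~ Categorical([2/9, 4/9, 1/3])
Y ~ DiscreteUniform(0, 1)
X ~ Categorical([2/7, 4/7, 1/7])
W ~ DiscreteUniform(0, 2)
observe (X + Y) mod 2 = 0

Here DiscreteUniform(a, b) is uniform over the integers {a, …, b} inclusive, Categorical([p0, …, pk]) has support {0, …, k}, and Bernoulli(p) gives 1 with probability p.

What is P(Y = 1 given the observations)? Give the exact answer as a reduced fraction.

Enumerate traces; 54 have nonzero weight after conditioning:
  (Z=1, U=0, Y=0, X=0, W=0) weight 1/189
  (Z=1, U=0, Y=0, X=0, W=1) weight 1/189
  (Z=1, U=0, Y=0, X=0, W=2) weight 1/189
  (Z=1, U=0, Y=0, X=2, W=0) weight 1/378
  (Z=1, U=0, Y=0, X=2, W=1) weight 1/378
  (Z=1, U=0, Y=0, X=2, W=2) weight 1/378
  (Z=1, U=0, Y=1, X=1, W=0) weight 2/189
  (Z=1, U=0, Y=1, X=1, W=1) weight 2/189
  … 46 more
Group by Y:
  weight(Y=0) = 3/14
  weight(Y=1) = 2/7
Total weight = 3/14 + 2/7 = 1/2
P(Y=0 | obs) = 3/14 / 1/2 = 3/7
P(Y=1 | obs) = 2/7 / 1/2 = 4/7

P(Y = 1 | obs) = 4/7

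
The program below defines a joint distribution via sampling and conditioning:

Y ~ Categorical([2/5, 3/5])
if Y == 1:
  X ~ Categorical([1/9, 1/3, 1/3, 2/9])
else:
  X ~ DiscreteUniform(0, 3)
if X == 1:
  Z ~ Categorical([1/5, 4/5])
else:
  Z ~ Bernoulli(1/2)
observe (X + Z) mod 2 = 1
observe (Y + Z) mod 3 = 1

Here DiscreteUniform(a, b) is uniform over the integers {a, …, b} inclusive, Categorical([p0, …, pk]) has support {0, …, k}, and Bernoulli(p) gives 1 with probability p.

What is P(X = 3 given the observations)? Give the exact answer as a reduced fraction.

Enumerate traces; 4 have nonzero weight after conditioning:
  (Y=0, X=0, Z=1) weight 1/20
  (Y=0, X=2, Z=1) weight 1/20
  (Y=1, X=1, Z=0) weight 1/25
  (Y=1, X=3, Z=0) weight 1/15
Group by X:
  weight(X=0) = 1/20
  weight(X=1) = 1/25
  weight(X=2) = 1/20
  weight(X=3) = 1/15
Total weight = 1/20 + 1/25 + 1/20 + 1/15 = 31/150
P(X=0 | obs) = 1/20 / 31/150 = 15/62
P(X=1 | obs) = 1/25 / 31/150 = 6/31
P(X=2 | obs) = 1/20 / 31/150 = 15/62
P(X=3 | obs) = 1/15 / 31/150 = 10/31

P(X = 3 | obs) = 10/31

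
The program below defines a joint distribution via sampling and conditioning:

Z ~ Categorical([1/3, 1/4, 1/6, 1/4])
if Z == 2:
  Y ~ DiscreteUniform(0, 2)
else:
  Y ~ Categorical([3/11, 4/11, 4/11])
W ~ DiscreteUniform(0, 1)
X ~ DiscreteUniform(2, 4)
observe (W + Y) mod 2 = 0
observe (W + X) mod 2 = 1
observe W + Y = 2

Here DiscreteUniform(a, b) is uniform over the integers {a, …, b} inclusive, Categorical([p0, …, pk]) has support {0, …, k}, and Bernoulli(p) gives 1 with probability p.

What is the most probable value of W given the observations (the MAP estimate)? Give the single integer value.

Enumerate traces; 12 have nonzero weight after conditioning:
  (Z=0, Y=1, W=1, X=2) weight 2/99
  (Z=0, Y=1, W=1, X=4) weight 2/99
  (Z=0, Y=2, W=0, X=3) weight 2/99
  (Z=1, Y=1, W=1, X=2) weight 1/66
  (Z=1, Y=1, W=1, X=4) weight 1/66
  (Z=1, Y=2, W=0, X=3) weight 1/66
  (Z=2, Y=1, W=1, X=2) weight 1/108
  (Z=2, Y=1, W=1, X=4) weight 1/108
  … 4 more
Group by W:
  weight(W=0) = 71/1188
  weight(W=1) = 71/594
Total weight = 71/1188 + 71/594 = 71/396
P(W=0 | obs) = 71/1188 / 71/396 = 1/3
P(W=1 | obs) = 71/594 / 71/396 = 2/3
argmax = 1

argmax_v P(W = v | obs) = 1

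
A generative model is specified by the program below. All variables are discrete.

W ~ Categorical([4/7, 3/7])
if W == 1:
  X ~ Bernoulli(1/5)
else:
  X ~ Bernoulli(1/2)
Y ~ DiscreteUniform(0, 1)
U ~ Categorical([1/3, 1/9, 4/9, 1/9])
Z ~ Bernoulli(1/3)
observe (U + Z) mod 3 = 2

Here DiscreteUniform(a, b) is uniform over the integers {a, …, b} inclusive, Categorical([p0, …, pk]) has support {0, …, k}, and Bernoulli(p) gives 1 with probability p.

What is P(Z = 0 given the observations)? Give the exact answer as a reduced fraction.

P(Z = 0 | obs) = 8/9

Enumerate traces; 16 have nonzero weight after conditioning:
  (W=0, X=0, Y=0, U=1, Z=1) weight 1/189
  (W=0, X=0, Y=0, U=2, Z=0) weight 8/189
  (W=0, X=0, Y=1, U=1, Z=1) weight 1/189
  (W=0, X=0, Y=1, U=2, Z=0) weight 8/189
  (W=0, X=1, Y=0, U=1, Z=1) weight 1/189
  (W=0, X=1, Y=0, U=2, Z=0) weight 8/189
  (W=0, X=1, Y=1, U=1, Z=1) weight 1/189
  (W=0, X=1, Y=1, U=2, Z=0) weight 8/189
  … 8 more
Group by Z:
  weight(Z=0) = 8/27
  weight(Z=1) = 1/27
Total weight = 8/27 + 1/27 = 1/3
P(Z=0 | obs) = 8/27 / 1/3 = 8/9
P(Z=1 | obs) = 1/27 / 1/3 = 1/9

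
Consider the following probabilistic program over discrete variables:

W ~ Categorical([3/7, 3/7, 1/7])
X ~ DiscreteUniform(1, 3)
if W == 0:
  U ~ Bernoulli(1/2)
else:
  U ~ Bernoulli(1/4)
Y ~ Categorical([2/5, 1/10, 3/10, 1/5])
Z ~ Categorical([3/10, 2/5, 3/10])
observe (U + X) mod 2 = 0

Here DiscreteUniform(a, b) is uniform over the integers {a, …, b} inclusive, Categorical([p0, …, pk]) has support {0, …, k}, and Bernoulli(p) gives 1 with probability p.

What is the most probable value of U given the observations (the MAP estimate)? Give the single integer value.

Enumerate traces; 108 have nonzero weight after conditioning:
  (W=0, X=1, U=1, Y=0, Z=0) weight 3/350
  (W=0, X=1, U=1, Y=0, Z=1) weight 2/175
  (W=0, X=1, U=1, Y=0, Z=2) weight 3/350
  (W=0, X=1, U=1, Y=1, Z=0) weight 3/1400
  (W=0, X=1, U=1, Y=1, Z=1) weight 1/350
  (W=0, X=1, U=1, Y=1, Z=2) weight 3/1400
  (W=0, X=1, U=1, Y=2, Z=0) weight 9/1400
  (W=0, X=1, U=1, Y=2, Z=1) weight 3/350
  (W=0, X=2, U=0, Y=0, Z=0) weight 3/350
  … 99 more
Group by U:
  weight(U=0) = 3/14
  weight(U=1) = 5/21
Total weight = 3/14 + 5/21 = 19/42
P(U=0 | obs) = 3/14 / 19/42 = 9/19
P(U=1 | obs) = 5/21 / 19/42 = 10/19
argmax = 1

argmax_v P(U = v | obs) = 1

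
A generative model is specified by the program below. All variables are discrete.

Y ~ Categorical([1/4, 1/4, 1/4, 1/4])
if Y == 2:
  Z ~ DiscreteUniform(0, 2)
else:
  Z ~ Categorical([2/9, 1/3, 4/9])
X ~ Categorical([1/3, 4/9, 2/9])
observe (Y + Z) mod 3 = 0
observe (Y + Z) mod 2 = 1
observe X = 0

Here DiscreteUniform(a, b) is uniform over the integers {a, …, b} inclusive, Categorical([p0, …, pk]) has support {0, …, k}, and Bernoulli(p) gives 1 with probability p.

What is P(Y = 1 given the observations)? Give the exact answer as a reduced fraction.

P(Y = 1 | obs) = 4/9

Enumerate traces; 3 have nonzero weight after conditioning:
  (Y=1, Z=2, X=0) weight 1/27
  (Y=2, Z=1, X=0) weight 1/36
  (Y=3, Z=0, X=0) weight 1/54
Group by Y:
  weight(Y=1) = 1/27
  weight(Y=2) = 1/36
  weight(Y=3) = 1/54
Total weight = 1/27 + 1/36 + 1/54 = 1/12
P(Y=1 | obs) = 1/27 / 1/12 = 4/9
P(Y=2 | obs) = 1/36 / 1/12 = 1/3
P(Y=3 | obs) = 1/54 / 1/12 = 2/9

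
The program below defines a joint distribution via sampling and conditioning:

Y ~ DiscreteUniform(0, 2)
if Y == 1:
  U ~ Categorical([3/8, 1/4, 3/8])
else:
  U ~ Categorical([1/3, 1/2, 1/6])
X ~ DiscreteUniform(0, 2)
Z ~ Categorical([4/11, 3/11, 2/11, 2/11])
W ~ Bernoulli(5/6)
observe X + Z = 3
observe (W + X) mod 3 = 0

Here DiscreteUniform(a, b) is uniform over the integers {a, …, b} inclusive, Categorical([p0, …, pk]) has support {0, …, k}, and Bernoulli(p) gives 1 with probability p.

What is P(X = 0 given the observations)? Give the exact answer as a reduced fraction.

Enumerate traces; 18 have nonzero weight after conditioning:
  (Y=0, U=0, X=0, Z=3, W=0) weight 1/891
  (Y=0, U=0, X=2, Z=1, W=1) weight 5/594
  (Y=0, U=1, X=0, Z=3, W=0) weight 1/594
  (Y=0, U=1, X=2, Z=1, W=1) weight 5/396
  (Y=0, U=2, X=0, Z=3, W=0) weight 1/1782
  (Y=0, U=2, X=2, Z=1, W=1) weight 5/1188
  (Y=1, U=0, X=0, Z=3, W=0) weight 1/792
  (Y=1, U=0, X=2, Z=1, W=1) weight 5/528
  … 10 more
Group by X:
  weight(X=0) = 1/99
  weight(X=2) = 5/66
Total weight = 1/99 + 5/66 = 17/198
P(X=0 | obs) = 1/99 / 17/198 = 2/17
P(X=2 | obs) = 5/66 / 17/198 = 15/17

P(X = 0 | obs) = 2/17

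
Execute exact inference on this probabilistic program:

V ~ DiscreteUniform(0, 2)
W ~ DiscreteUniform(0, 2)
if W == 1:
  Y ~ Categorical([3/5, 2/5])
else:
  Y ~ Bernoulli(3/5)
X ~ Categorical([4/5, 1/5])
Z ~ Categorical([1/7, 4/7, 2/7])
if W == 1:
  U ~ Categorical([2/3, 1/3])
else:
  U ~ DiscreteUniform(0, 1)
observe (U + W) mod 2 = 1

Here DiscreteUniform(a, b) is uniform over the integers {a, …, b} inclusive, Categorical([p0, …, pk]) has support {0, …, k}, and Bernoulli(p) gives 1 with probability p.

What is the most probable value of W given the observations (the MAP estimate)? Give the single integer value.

argmax_v P(W = v | obs) = 1

Enumerate traces; 108 have nonzero weight after conditioning:
  (V=0, W=0, Y=0, X=0, Z=0, U=1) weight 4/1575
  (V=0, W=0, Y=0, X=0, Z=1, U=1) weight 16/1575
  (V=0, W=0, Y=0, X=0, Z=2, U=1) weight 8/1575
  (V=0, W=0, Y=0, X=1, Z=0, U=1) weight 1/1575
  (V=0, W=0, Y=0, X=1, Z=1, U=1) weight 4/1575
  (V=0, W=0, Y=0, X=1, Z=2, U=1) weight 2/1575
  (V=0, W=0, Y=1, X=0, Z=0, U=1) weight 2/525
  (V=0, W=0, Y=1, X=0, Z=1, U=1) weight 8/525
  (V=0, W=1, Y=0, X=0, Z=0, U=0) weight 8/1575
  (V=0, W=2, Y=0, X=0, Z=0, U=1) weight 4/1575
  … 98 more
Group by W:
  weight(W=0) = 1/6
  weight(W=1) = 2/9
  weight(W=2) = 1/6
Total weight = 1/6 + 2/9 + 1/6 = 5/9
P(W=0 | obs) = 1/6 / 5/9 = 3/10
P(W=1 | obs) = 2/9 / 5/9 = 2/5
P(W=2 | obs) = 1/6 / 5/9 = 3/10
argmax = 1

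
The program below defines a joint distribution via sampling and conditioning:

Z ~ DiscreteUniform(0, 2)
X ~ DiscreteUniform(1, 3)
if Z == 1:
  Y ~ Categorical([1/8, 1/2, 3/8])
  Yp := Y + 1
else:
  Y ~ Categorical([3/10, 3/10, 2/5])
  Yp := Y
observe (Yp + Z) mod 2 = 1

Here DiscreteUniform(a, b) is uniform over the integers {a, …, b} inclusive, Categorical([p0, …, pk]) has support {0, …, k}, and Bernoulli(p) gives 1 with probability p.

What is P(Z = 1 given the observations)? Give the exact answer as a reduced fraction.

Enumerate traces; 9 have nonzero weight after conditioning:
  (Z=0, X=1, Y=1) weight 1/30
  (Z=0, X=2, Y=1) weight 1/30
  (Z=0, X=3, Y=1) weight 1/30
  (Z=1, X=1, Y=1) weight 1/18
  (Z=1, X=2, Y=1) weight 1/18
  (Z=1, X=3, Y=1) weight 1/18
  (Z=2, X=1, Y=1) weight 1/30
  (Z=2, X=2, Y=1) weight 1/30
  … 1 more
Group by Z:
  weight(Z=0) = 1/10
  weight(Z=1) = 1/6
  weight(Z=2) = 1/10
Total weight = 1/10 + 1/6 + 1/10 = 11/30
P(Z=0 | obs) = 1/10 / 11/30 = 3/11
P(Z=1 | obs) = 1/6 / 11/30 = 5/11
P(Z=2 | obs) = 1/10 / 11/30 = 3/11

P(Z = 1 | obs) = 5/11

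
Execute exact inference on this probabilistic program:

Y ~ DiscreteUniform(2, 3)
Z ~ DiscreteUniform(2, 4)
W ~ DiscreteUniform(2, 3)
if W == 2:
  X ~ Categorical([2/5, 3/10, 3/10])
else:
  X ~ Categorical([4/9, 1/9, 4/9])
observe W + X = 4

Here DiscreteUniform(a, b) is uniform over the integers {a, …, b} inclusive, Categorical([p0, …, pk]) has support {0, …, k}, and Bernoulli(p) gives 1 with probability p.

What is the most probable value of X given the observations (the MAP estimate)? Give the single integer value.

argmax_v P(X = v | obs) = 2

Enumerate traces; 12 have nonzero weight after conditioning:
  (Y=2, Z=2, W=2, X=2) weight 1/40
  (Y=2, Z=2, W=3, X=1) weight 1/108
  (Y=2, Z=3, W=2, X=2) weight 1/40
  (Y=2, Z=3, W=3, X=1) weight 1/108
  (Y=2, Z=4, W=2, X=2) weight 1/40
  (Y=2, Z=4, W=3, X=1) weight 1/108
  (Y=3, Z=2, W=2, X=2) weight 1/40
  (Y=3, Z=2, W=3, X=1) weight 1/108
  … 4 more
Group by X:
  weight(X=1) = 1/18
  weight(X=2) = 3/20
Total weight = 1/18 + 3/20 = 37/180
P(X=1 | obs) = 1/18 / 37/180 = 10/37
P(X=2 | obs) = 3/20 / 37/180 = 27/37
argmax = 2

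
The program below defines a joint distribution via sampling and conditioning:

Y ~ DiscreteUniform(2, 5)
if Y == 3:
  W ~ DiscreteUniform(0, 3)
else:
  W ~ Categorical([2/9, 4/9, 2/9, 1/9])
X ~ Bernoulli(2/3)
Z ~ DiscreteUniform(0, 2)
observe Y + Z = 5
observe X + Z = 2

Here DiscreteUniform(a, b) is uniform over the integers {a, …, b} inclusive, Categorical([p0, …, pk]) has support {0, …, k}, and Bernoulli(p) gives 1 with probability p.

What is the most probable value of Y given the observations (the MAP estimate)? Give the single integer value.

Enumerate traces; 8 have nonzero weight after conditioning:
  (Y=3, W=0, X=0, Z=2) weight 1/144
  (Y=3, W=1, X=0, Z=2) weight 1/144
  (Y=3, W=2, X=0, Z=2) weight 1/144
  (Y=3, W=3, X=0, Z=2) weight 1/144
  (Y=4, W=0, X=1, Z=1) weight 1/81
  (Y=4, W=1, X=1, Z=1) weight 2/81
  (Y=4, W=2, X=1, Z=1) weight 1/81
  (Y=4, W=3, X=1, Z=1) weight 1/162
Group by Y:
  weight(Y=3) = 1/36
  weight(Y=4) = 1/18
Total weight = 1/36 + 1/18 = 1/12
P(Y=3 | obs) = 1/36 / 1/12 = 1/3
P(Y=4 | obs) = 1/18 / 1/12 = 2/3
argmax = 4

argmax_v P(Y = v | obs) = 4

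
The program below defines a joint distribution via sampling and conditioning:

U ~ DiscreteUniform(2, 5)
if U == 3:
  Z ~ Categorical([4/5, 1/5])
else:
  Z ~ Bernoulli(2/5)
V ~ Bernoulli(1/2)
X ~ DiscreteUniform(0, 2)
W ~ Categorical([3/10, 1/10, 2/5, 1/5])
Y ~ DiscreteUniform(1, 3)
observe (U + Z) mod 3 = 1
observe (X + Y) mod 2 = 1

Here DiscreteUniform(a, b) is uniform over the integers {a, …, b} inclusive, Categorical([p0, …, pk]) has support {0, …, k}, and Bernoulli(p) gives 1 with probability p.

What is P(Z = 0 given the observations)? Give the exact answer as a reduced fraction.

P(Z = 0 | obs) = 3/4

Enumerate traces; 80 have nonzero weight after conditioning:
  (U=3, Z=1, V=0, X=0, W=0, Y=1) weight 1/1200
  (U=3, Z=1, V=0, X=0, W=0, Y=3) weight 1/1200
  (U=3, Z=1, V=0, X=0, W=1, Y=1) weight 1/3600
  (U=3, Z=1, V=0, X=0, W=1, Y=3) weight 1/3600
  (U=3, Z=1, V=0, X=0, W=2, Y=1) weight 1/900
  (U=3, Z=1, V=0, X=0, W=2, Y=3) weight 1/900
  (U=3, Z=1, V=0, X=0, W=3, Y=1) weight 1/1800
  (U=3, Z=1, V=0, X=0, W=3, Y=3) weight 1/1800
  (U=4, Z=0, V=0, X=0, W=0, Y=1) weight 1/400
  … 71 more
Group by Z:
  weight(Z=0) = 1/12
  weight(Z=1) = 1/36
Total weight = 1/12 + 1/36 = 1/9
P(Z=0 | obs) = 1/12 / 1/9 = 3/4
P(Z=1 | obs) = 1/36 / 1/9 = 1/4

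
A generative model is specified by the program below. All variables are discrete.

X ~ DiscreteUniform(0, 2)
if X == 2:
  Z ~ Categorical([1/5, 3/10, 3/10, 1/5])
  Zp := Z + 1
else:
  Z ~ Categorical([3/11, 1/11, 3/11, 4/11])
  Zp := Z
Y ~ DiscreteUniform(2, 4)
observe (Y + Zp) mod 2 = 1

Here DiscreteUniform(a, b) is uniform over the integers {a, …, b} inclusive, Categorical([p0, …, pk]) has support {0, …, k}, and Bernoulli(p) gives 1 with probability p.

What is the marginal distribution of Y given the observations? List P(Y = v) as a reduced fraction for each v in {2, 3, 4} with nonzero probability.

P(Y=2) = 31/97, P(Y=3) = 35/97, P(Y=4) = 31/97

Enumerate traces; 18 have nonzero weight after conditioning:
  (X=0, Z=0, Y=3) weight 1/33
  (X=0, Z=1, Y=2) weight 1/99
  (X=0, Z=1, Y=4) weight 1/99
  (X=0, Z=2, Y=3) weight 1/33
  (X=0, Z=3, Y=2) weight 4/99
  (X=0, Z=3, Y=4) weight 4/99
  (X=1, Z=0, Y=3) weight 1/33
  (X=1, Z=1, Y=2) weight 1/99
  … 10 more
Group by Y:
  weight(Y=2) = 31/198
  weight(Y=3) = 35/198
  weight(Y=4) = 31/198
Total weight = 31/198 + 35/198 + 31/198 = 97/198
P(Y=2 | obs) = 31/198 / 97/198 = 31/97
P(Y=3 | obs) = 35/198 / 97/198 = 35/97
P(Y=4 | obs) = 31/198 / 97/198 = 31/97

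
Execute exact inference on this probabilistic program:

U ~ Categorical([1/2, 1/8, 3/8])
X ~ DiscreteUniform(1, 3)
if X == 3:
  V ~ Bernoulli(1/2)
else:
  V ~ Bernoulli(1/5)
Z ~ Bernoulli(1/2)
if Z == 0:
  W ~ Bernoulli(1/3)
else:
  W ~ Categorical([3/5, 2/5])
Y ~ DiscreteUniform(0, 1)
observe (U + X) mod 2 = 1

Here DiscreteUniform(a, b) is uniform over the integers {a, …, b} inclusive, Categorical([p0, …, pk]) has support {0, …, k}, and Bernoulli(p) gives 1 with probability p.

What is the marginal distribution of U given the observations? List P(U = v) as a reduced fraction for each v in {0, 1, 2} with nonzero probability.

Enumerate traces; 80 have nonzero weight after conditioning:
  (U=0, X=1, V=0, Z=0, W=0, Y=0) weight 1/45
  (U=0, X=1, V=0, Z=0, W=0, Y=1) weight 1/45
  (U=0, X=1, V=0, Z=0, W=1, Y=0) weight 1/90
  (U=0, X=1, V=0, Z=0, W=1, Y=1) weight 1/90
  (U=0, X=1, V=0, Z=1, W=0, Y=0) weight 1/50
  (U=0, X=1, V=0, Z=1, W=0, Y=1) weight 1/50
  (U=0, X=1, V=0, Z=1, W=1, Y=0) weight 1/75
  (U=0, X=1, V=0, Z=1, W=1, Y=1) weight 1/75
  (U=1, X=2, V=0, Z=0, W=0, Y=0) weight 1/180
  (U=2, X=1, V=0, Z=0, W=0, Y=0) weight 1/60
  … 70 more
Group by U:
  weight(U=0) = 1/3
  weight(U=1) = 1/24
  weight(U=2) = 1/4
Total weight = 1/3 + 1/24 + 1/4 = 5/8
P(U=0 | obs) = 1/3 / 5/8 = 8/15
P(U=1 | obs) = 1/24 / 5/8 = 1/15
P(U=2 | obs) = 1/4 / 5/8 = 2/5

P(U=0) = 8/15, P(U=1) = 1/15, P(U=2) = 2/5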